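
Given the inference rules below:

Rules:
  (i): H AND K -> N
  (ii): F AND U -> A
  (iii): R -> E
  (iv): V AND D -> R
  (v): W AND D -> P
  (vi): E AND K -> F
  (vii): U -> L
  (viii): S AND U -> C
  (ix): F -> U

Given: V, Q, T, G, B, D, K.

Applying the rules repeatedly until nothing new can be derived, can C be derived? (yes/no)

Round 1 fires (iv), giving R.
Round 2 fires (iii), giving E.
Round 3 fires (vi), giving F.
Round 4 fires (ix), giving U.
Round 5 fires (ii), (vii), giving A, L.
Fixed point reached. C is concluded only by (viii); (viii) needs S (never derived).

no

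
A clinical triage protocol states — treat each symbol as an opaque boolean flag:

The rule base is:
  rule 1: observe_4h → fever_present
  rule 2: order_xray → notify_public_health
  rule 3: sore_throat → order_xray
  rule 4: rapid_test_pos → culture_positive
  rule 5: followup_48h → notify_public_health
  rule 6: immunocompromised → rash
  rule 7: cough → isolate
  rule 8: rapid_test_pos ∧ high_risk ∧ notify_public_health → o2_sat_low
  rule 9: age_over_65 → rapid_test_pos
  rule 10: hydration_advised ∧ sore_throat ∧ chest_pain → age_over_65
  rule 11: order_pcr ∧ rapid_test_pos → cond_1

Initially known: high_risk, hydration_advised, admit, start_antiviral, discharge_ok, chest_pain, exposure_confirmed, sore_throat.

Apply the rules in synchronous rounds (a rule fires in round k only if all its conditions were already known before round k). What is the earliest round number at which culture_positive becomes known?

3

Round 1: rule 3 [sore_throat → order_xray]; rule 10 [hydration_advised ∧ sore_throat ∧ chest_pain → age_over_65]. Adds order_xray, age_over_65.
Round 2: rule 2 [order_xray → notify_public_health]; rule 9 [age_over_65 → rapid_test_pos]. Adds notify_public_health, rapid_test_pos.
Round 3: rule 4 [rapid_test_pos → culture_positive]; rule 8 [rapid_test_pos ∧ high_risk ∧ notify_public_health → o2_sat_low]. Adds culture_positive, o2_sat_low.
culture_positive first appears in round 3.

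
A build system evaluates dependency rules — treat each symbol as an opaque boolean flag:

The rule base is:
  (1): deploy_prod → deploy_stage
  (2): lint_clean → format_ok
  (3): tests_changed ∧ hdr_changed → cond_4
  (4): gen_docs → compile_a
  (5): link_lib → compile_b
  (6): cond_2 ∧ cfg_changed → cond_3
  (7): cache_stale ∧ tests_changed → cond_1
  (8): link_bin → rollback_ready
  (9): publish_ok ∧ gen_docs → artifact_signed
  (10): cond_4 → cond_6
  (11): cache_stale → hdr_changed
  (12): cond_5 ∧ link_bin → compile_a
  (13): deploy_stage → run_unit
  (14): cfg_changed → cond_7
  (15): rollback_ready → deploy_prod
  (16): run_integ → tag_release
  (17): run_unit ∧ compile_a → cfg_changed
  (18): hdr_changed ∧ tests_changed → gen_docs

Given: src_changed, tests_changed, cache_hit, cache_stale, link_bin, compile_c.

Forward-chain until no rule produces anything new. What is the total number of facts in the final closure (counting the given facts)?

Round 1: (7) [cache_stale ∧ tests_changed → cond_1]; (8) [link_bin → rollback_ready]; (11) [cache_stale → hdr_changed]. Adds cond_1, rollback_ready, hdr_changed.
Round 2: (3) [tests_changed ∧ hdr_changed → cond_4]; (15) [rollback_ready → deploy_prod]; (18) [hdr_changed ∧ tests_changed → gen_docs]. Adds cond_4, deploy_prod, gen_docs.
Round 3: (1) [deploy_prod → deploy_stage]; (4) [gen_docs → compile_a]; (10) [cond_4 → cond_6]. Adds deploy_stage, compile_a, cond_6.
Round 4: (13) [deploy_stage → run_unit]. Adds run_unit.
Round 5: (17) [run_unit ∧ compile_a → cfg_changed]. Adds cfg_changed.
Round 6: (14) [cfg_changed → cond_7]. Adds cond_7.
Closure: {cache_hit, cache_stale, cfg_changed, compile_a, compile_c, cond_1, cond_4, cond_6, cond_7, deploy_prod, deploy_stage, gen_docs, hdr_changed, link_bin, rollback_ready, run_unit, src_changed, tests_changed} — 18 facts.

18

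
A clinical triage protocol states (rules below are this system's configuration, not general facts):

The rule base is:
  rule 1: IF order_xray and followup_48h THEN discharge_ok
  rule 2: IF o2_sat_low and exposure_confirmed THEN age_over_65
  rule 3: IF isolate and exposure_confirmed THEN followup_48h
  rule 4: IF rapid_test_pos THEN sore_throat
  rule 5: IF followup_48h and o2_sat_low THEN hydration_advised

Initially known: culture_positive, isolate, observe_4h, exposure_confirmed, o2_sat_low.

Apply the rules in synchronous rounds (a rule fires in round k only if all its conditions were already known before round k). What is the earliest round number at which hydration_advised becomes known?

2

Round 1 — rule 2, rule 3, derive age_over_65, followup_48h.
Round 2 — rule 5, derive hydration_advised.
hydration_advised first appears in round 2.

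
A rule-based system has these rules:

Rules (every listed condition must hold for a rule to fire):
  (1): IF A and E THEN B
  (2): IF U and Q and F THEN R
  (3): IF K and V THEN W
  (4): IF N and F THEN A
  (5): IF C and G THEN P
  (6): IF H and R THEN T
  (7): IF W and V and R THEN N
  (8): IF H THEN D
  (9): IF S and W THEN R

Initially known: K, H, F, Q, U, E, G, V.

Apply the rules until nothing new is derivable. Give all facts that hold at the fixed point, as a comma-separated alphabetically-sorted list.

A, B, D, E, F, G, H, K, N, Q, R, T, U, V, W

Round 1 fires (2), (3), (8), giving R, W, D.
Round 2 fires (6), (7), giving T, N.
Round 3 fires (4), giving A.
Round 4 fires (1), giving B.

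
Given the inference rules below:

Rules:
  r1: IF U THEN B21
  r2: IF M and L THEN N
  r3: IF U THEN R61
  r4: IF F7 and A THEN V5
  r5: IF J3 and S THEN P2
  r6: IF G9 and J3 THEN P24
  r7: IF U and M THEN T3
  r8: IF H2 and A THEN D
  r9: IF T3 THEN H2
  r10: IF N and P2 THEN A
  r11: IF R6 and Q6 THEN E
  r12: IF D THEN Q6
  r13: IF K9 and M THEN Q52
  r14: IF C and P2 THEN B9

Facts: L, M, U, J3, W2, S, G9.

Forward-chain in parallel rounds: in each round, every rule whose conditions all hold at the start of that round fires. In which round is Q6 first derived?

4

Round 1: r1 [IF U THEN B21]; r2 [IF M and L THEN N]; r3 [IF U THEN R61]; r5 [IF J3 and S THEN P2]; r6 [IF G9 and J3 THEN P24]; r7 [IF U and M THEN T3]. New: B21, N, R61, P2, P24, T3.
Round 2: r9 [IF T3 THEN H2]; r10 [IF N and P2 THEN A]. New: H2, A.
Round 3: r8 [IF H2 and A THEN D]. New: D.
Round 4: r12 [IF D THEN Q6]. New: Q6.
Q6 first appears in round 4.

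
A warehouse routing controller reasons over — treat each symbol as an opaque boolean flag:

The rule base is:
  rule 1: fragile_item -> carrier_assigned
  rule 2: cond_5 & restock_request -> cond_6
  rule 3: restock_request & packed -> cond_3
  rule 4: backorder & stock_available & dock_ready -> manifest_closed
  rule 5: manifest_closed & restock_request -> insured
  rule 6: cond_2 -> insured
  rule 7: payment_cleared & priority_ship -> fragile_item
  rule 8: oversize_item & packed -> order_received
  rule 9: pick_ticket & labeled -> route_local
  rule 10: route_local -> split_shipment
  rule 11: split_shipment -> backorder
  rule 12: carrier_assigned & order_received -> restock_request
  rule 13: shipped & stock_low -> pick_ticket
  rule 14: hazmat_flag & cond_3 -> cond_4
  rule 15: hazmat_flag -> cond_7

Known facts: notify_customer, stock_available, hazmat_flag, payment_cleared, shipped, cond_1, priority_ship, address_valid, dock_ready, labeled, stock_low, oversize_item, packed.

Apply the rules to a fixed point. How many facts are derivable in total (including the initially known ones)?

Round 1 fires rule 7, rule 8, rule 13, rule 15, giving fragile_item, order_received, pick_ticket, cond_7.
Round 2 fires rule 1, rule 9, giving carrier_assigned, route_local.
Round 3 fires rule 10, rule 12, giving split_shipment, restock_request.
Round 4 fires rule 3, rule 11, giving cond_3, backorder.
Round 5 fires rule 4, rule 14, giving manifest_closed, cond_4.
Round 6 fires rule 5, giving insured.
Closure: {address_valid, backorder, carrier_assigned, cond_1, cond_3, cond_4, cond_7, dock_ready, fragile_item, hazmat_flag, insured, labeled, manifest_closed, notify_customer, order_received, oversize_item, packed, payment_cleared, pick_ticket, priority_ship, restock_request, route_local, shipped, split_shipment, stock_available, stock_low} — 26 facts.

26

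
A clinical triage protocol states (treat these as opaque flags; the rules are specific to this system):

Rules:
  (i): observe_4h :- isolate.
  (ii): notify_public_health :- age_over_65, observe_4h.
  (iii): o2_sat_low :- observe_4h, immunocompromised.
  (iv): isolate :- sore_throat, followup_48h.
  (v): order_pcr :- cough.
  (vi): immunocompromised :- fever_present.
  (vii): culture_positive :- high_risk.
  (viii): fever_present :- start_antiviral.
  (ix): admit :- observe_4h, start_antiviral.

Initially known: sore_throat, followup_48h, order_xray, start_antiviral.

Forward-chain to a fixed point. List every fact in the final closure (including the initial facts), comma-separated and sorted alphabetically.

[1] (iv) [isolate :- sore_throat, followup_48h.]; (viii) [fever_present :- start_antiviral.]. ⇒ new: isolate, fever_present.
[2] (i) [observe_4h :- isolate.]; (vi) [immunocompromised :- fever_present.]. ⇒ new: observe_4h, immunocompromised.
[3] (iii) [o2_sat_low :- observe_4h, immunocompromised.]; (ix) [admit :- observe_4h, start_antiviral.]. ⇒ new: o2_sat_low, admit.

admit, fever_present, followup_48h, immunocompromised, isolate, o2_sat_low, observe_4h, order_xray, sore_throat, start_antiviral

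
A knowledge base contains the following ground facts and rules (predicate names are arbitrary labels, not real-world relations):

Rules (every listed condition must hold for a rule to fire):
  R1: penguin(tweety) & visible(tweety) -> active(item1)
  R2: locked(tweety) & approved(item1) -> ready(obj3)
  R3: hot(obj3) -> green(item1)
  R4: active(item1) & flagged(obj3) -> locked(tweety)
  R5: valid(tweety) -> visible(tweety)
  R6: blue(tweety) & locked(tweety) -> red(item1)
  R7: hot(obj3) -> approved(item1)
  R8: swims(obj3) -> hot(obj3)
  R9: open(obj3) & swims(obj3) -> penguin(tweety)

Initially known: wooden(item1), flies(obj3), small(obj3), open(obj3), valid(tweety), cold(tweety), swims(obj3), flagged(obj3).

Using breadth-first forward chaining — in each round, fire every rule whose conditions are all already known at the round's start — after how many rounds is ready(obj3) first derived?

4

Round 1: R5 [valid(tweety) -> visible(tweety)]; R8 [swims(obj3) -> hot(obj3)]; R9 [open(obj3) & swims(obj3) -> penguin(tweety)]. New: visible(tweety), hot(obj3), penguin(tweety).
Round 2: R1 [penguin(tweety) & visible(tweety) -> active(item1)]; R3 [hot(obj3) -> green(item1)]; R7 [hot(obj3) -> approved(item1)]. New: active(item1), green(item1), approved(item1).
Round 3: R4 [active(item1) & flagged(obj3) -> locked(tweety)]. New: locked(tweety).
Round 4: R2 [locked(tweety) & approved(item1) -> ready(obj3)]. New: ready(obj3).
ready(obj3) first appears in round 4.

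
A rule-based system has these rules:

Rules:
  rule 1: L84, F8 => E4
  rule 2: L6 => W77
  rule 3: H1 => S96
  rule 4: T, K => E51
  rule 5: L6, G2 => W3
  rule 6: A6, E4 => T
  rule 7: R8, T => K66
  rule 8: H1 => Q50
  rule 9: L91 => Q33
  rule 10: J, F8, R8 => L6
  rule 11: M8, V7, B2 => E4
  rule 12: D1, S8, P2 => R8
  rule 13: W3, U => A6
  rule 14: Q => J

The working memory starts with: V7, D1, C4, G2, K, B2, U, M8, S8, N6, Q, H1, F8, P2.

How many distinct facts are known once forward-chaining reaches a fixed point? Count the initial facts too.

Round 1 — rule 3, rule 8, rule 11, rule 12, rule 14, derive S96, Q50, E4, R8, J.
Round 2 — rule 10, derive L6.
Round 3 — rule 2, rule 5, derive W77, W3.
Round 4 — rule 13, derive A6.
Round 5 — rule 6, derive T.
Round 6 — rule 4, rule 7, derive E51, K66.
Closure: {A6, B2, C4, D1, E4, E51, F8, G2, H1, J, K, K66, L6, M8, N6, P2, Q, Q50, R8, S8, S96, T, U, V7, W3, W77} — 26 facts.

26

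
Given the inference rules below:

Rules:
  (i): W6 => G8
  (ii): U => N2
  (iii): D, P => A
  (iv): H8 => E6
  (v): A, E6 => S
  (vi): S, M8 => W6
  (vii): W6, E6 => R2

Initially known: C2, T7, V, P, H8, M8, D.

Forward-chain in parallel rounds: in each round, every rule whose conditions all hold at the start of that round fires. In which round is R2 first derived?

Round 1: (iii) [D, P => A]; (iv) [H8 => E6]. New: A, E6.
Round 2: (v) [A, E6 => S]. New: S.
Round 3: (vi) [S, M8 => W6]. New: W6.
Round 4: (i) [W6 => G8]; (vii) [W6, E6 => R2]. New: G8, R2.
R2 first appears in round 4.

4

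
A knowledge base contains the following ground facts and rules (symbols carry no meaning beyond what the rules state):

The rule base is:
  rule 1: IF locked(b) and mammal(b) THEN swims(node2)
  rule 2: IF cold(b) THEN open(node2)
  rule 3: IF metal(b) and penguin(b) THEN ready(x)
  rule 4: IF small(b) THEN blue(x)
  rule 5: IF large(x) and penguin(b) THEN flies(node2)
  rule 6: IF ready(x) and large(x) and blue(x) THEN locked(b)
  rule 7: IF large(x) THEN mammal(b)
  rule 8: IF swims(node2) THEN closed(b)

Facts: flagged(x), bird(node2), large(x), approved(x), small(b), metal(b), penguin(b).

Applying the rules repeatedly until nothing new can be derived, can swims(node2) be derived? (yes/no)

Round 1: rule 3 [IF metal(b) and penguin(b) THEN ready(x)]; rule 4 [IF small(b) THEN blue(x)]; rule 5 [IF large(x) and penguin(b) THEN flies(node2)]; rule 7 [IF large(x) THEN mammal(b)]. New: ready(x), blue(x), flies(node2), mammal(b).
Round 2: rule 6 [IF ready(x) and large(x) and blue(x) THEN locked(b)]. New: locked(b).
Round 3: rule 1 [IF locked(b) and mammal(b) THEN swims(node2)]. New: swims(node2).
Round 4: rule 8 [IF swims(node2) THEN closed(b)]. New: closed(b).
swims(node2) appears in round 3, so it is derivable.

yes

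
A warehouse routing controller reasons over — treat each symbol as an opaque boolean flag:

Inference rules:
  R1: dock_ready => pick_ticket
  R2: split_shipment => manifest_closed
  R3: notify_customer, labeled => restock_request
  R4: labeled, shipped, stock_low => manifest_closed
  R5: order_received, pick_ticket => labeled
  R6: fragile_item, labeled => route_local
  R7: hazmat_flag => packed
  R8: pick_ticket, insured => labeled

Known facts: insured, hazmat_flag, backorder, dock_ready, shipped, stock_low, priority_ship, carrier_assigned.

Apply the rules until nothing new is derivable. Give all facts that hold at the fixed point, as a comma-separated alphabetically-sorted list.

Round 1 — R1, R7, derive pick_ticket, packed.
Round 2 — R8, derive labeled.
Round 3 — R4, derive manifest_closed.

backorder, carrier_assigned, dock_ready, hazmat_flag, insured, labeled, manifest_closed, packed, pick_ticket, priority_ship, shipped, stock_low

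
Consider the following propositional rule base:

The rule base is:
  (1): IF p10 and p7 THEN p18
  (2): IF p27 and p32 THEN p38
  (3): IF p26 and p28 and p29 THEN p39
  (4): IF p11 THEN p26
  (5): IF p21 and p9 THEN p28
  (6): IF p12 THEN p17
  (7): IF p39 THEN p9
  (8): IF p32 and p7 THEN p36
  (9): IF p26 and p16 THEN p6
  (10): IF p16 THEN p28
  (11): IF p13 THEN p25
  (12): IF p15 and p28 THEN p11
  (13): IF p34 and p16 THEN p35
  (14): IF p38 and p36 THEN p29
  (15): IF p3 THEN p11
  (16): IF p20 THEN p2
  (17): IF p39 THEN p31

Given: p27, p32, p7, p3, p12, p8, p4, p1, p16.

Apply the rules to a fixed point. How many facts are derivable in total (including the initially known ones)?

20

[1] (2) [IF p27 and p32 THEN p38]; (6) [IF p12 THEN p17]; (8) [IF p32 and p7 THEN p36]; (10) [IF p16 THEN p28]; (15) [IF p3 THEN p11]. ⇒ new: p38, p17, p36, p28, p11.
[2] (4) [IF p11 THEN p26]; (14) [IF p38 and p36 THEN p29]. ⇒ new: p26, p29.
[3] (3) [IF p26 and p28 and p29 THEN p39]; (9) [IF p26 and p16 THEN p6]. ⇒ new: p39, p6.
[4] (7) [IF p39 THEN p9]; (17) [IF p39 THEN p31]. ⇒ new: p9, p31.
Closure: {p1, p11, p12, p16, p17, p26, p27, p28, p29, p3, p31, p32, p36, p38, p39, p4, p6, p7, p8, p9} — 20 facts.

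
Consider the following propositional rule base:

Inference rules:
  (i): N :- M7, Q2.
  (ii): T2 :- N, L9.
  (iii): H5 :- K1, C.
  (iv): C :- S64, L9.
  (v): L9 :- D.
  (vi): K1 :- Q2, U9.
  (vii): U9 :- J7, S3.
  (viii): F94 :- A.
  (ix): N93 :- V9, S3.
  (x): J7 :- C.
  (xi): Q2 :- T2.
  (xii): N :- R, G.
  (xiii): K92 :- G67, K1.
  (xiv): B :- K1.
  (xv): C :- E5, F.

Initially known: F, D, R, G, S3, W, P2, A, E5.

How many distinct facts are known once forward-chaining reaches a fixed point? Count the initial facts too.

Round 1 — (v), (viii), (xii), (xv), derive L9, F94, N, C.
Round 2 — (ii), (x), derive T2, J7.
Round 3 — (vii), (xi), derive U9, Q2.
Round 4 — (vi), derive K1.
Round 5 — (iii), (xiv), derive H5, B.
Closure: {A, B, C, D, E5, F, F94, G, H5, J7, K1, L9, N, P2, Q2, R, S3, T2, U9, W} — 20 facts.

20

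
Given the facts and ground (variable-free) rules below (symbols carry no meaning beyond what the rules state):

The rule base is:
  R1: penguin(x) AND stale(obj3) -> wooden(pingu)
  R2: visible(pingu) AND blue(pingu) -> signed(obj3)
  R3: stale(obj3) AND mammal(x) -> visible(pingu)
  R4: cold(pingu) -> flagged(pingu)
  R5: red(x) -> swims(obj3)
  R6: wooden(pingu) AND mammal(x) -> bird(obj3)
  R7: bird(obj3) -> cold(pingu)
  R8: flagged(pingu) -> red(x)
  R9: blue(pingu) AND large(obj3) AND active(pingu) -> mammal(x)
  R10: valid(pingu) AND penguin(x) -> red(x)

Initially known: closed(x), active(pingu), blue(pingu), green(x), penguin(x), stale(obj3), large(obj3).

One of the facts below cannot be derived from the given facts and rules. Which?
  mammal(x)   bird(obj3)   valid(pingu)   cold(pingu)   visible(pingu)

valid(pingu)

Round 1: R1 [penguin(x) AND stale(obj3) -> wooden(pingu)]; R9 [blue(pingu) AND large(obj3) AND active(pingu) -> mammal(x)]. New: wooden(pingu), mammal(x).
Round 2: R3 [stale(obj3) AND mammal(x) -> visible(pingu)]; R6 [wooden(pingu) AND mammal(x) -> bird(obj3)]. New: visible(pingu), bird(obj3).
Round 3: R2 [visible(pingu) AND blue(pingu) -> signed(obj3)]; R7 [bird(obj3) -> cold(pingu)]. New: signed(obj3), cold(pingu).
Round 4: R4 [cold(pingu) -> flagged(pingu)]. New: flagged(pingu).
Round 5: R8 [flagged(pingu) -> red(x)]. New: red(x).
Round 6: R5 [red(x) -> swims(obj3)]. New: swims(obj3).
Derived: mammal(x) (round 1), bird(obj3) (round 2), visible(pingu) (round 2), cold(pingu) (round 3). valid(pingu) never appears in any round.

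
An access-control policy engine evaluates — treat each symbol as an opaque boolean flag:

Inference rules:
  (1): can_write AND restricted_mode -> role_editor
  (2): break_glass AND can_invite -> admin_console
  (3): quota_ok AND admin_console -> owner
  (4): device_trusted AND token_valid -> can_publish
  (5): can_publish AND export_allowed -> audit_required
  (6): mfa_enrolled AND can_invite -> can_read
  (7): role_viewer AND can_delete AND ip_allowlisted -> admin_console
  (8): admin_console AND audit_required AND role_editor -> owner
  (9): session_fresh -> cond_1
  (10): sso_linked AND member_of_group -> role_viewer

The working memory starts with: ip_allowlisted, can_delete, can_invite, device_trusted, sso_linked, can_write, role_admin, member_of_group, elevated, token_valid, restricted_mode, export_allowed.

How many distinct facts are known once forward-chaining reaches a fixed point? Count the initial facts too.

Round 1: (1) [can_write AND restricted_mode -> role_editor]; (4) [device_trusted AND token_valid -> can_publish]; (10) [sso_linked AND member_of_group -> role_viewer]. Adds role_editor, can_publish, role_viewer.
Round 2: (5) [can_publish AND export_allowed -> audit_required]; (7) [role_viewer AND can_delete AND ip_allowlisted -> admin_console]. Adds audit_required, admin_console.
Round 3: (8) [admin_console AND audit_required AND role_editor -> owner]. Adds owner.
Closure: {admin_console, audit_required, can_delete, can_invite, can_publish, can_write, device_trusted, elevated, export_allowed, ip_allowlisted, member_of_group, owner, restricted_mode, role_admin, role_editor, role_viewer, sso_linked, token_valid} — 18 facts.

18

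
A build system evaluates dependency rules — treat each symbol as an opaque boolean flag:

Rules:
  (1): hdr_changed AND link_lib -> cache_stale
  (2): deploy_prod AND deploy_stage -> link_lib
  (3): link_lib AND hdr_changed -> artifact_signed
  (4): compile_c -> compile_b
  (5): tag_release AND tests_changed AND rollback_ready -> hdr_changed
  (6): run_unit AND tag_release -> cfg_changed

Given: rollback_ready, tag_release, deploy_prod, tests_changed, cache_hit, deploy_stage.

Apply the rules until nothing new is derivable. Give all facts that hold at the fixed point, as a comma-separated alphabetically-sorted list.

artifact_signed, cache_hit, cache_stale, deploy_prod, deploy_stage, hdr_changed, link_lib, rollback_ready, tag_release, tests_changed

Round 1: (2) [deploy_prod AND deploy_stage -> link_lib]; (5) [tag_release AND tests_changed AND rollback_ready -> hdr_changed]. Adds link_lib, hdr_changed.
Round 2: (1) [hdr_changed AND link_lib -> cache_stale]; (3) [link_lib AND hdr_changed -> artifact_signed]. Adds cache_stale, artifact_signed.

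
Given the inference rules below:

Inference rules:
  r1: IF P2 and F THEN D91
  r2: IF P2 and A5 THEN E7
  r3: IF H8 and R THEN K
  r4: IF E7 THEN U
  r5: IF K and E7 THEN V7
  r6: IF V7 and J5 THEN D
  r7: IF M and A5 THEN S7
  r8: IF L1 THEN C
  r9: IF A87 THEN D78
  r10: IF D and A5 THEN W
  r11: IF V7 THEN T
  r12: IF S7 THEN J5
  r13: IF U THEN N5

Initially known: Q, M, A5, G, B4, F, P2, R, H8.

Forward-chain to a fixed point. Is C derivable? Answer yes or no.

no

Round 1: r1 [IF P2 and F THEN D91]; r2 [IF P2 and A5 THEN E7]; r3 [IF H8 and R THEN K]; r7 [IF M and A5 THEN S7]. Adds D91, E7, K, S7.
Round 2: r4 [IF E7 THEN U]; r5 [IF K and E7 THEN V7]; r12 [IF S7 THEN J5]. Adds U, V7, J5.
Round 3: r6 [IF V7 and J5 THEN D]; r11 [IF V7 THEN T]; r13 [IF U THEN N5]. Adds D, T, N5.
Round 4: r10 [IF D and A5 THEN W]. Adds W.
Fixed point reached. C is concluded only by r8; r8 needs L1 (never derived).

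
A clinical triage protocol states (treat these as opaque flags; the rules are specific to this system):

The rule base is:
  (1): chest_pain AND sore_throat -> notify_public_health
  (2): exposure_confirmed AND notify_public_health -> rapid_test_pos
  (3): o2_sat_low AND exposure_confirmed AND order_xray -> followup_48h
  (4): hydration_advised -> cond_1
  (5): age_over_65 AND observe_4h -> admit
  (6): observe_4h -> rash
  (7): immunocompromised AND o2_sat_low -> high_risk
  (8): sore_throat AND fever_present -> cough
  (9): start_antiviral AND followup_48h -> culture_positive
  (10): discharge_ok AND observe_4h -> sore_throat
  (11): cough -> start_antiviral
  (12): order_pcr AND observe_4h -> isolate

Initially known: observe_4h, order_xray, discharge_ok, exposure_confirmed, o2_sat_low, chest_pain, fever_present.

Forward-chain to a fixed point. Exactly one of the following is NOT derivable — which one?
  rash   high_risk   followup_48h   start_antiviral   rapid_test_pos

high_risk

Round 1 fires (3), (6), (10), giving followup_48h, rash, sore_throat.
Round 2 fires (1), (8), giving notify_public_health, cough.
Round 3 fires (2), (11), giving rapid_test_pos, start_antiviral.
Round 4 fires (9), giving culture_positive.
Derived: followup_48h (round 1), start_antiviral (round 3), rash (round 1), rapid_test_pos (round 3). high_risk never appears in any round.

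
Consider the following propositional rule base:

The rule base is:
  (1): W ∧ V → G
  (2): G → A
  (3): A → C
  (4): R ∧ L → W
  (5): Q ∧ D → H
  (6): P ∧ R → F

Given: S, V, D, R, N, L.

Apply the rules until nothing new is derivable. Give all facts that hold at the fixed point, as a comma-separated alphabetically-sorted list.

A, C, D, G, L, N, R, S, V, W

[1] (4) [R ∧ L → W]. ⇒ new: W.
[2] (1) [W ∧ V → G]. ⇒ new: G.
[3] (2) [G → A]. ⇒ new: A.
[4] (3) [A → C]. ⇒ new: C.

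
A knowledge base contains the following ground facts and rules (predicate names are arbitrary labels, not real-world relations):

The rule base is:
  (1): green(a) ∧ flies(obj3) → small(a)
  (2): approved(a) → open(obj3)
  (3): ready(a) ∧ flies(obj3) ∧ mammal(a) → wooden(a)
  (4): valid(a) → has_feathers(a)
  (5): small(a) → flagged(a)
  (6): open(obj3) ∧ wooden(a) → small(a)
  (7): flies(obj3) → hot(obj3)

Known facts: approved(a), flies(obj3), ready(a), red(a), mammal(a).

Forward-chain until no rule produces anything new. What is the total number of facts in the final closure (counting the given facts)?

10

Round 1: (2) [approved(a) → open(obj3)]; (3) [ready(a) ∧ flies(obj3) ∧ mammal(a) → wooden(a)]; (7) [flies(obj3) → hot(obj3)]. New: open(obj3), wooden(a), hot(obj3).
Round 2: (6) [open(obj3) ∧ wooden(a) → small(a)]. New: small(a).
Round 3: (5) [small(a) → flagged(a)]. New: flagged(a).
Closure: {approved(a), flagged(a), flies(obj3), hot(obj3), mammal(a), open(obj3), ready(a), red(a), small(a), wooden(a)} — 10 facts.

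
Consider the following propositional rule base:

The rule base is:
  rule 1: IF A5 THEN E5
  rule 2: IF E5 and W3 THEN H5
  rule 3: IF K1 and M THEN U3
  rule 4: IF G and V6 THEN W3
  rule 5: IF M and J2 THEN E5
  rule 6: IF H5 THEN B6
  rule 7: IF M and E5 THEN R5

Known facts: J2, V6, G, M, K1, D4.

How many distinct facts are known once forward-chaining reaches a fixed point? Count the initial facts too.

12

Round 1: rule 3 [IF K1 and M THEN U3]; rule 4 [IF G and V6 THEN W3]; rule 5 [IF M and J2 THEN E5]. New: U3, W3, E5.
Round 2: rule 2 [IF E5 and W3 THEN H5]; rule 7 [IF M and E5 THEN R5]. New: H5, R5.
Round 3: rule 6 [IF H5 THEN B6]. New: B6.
Closure: {B6, D4, E5, G, H5, J2, K1, M, R5, U3, V6, W3} — 12 facts.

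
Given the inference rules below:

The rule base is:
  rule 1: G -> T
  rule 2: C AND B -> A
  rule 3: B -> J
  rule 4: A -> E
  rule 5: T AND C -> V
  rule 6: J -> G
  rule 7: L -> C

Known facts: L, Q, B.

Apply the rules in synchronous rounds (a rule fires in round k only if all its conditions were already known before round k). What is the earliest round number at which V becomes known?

Round 1 fires rule 3, rule 7, giving J, C.
Round 2 fires rule 2, rule 6, giving A, G.
Round 3 fires rule 1, rule 4, giving T, E.
Round 4 fires rule 5, giving V.
V first appears in round 4.

4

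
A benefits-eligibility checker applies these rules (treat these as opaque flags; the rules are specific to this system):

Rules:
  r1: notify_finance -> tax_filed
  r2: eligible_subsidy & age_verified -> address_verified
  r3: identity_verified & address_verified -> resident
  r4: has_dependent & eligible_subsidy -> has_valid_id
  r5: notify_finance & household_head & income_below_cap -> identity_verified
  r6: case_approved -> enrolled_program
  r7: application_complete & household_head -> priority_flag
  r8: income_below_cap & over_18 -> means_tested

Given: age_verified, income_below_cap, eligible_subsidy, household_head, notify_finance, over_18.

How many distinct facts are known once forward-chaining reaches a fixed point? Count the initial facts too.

[1] r1 [notify_finance -> tax_filed]; r2 [eligible_subsidy & age_verified -> address_verified]; r5 [notify_finance & household_head & income_below_cap -> identity_verified]; r8 [income_below_cap & over_18 -> means_tested]. ⇒ new: tax_filed, address_verified, identity_verified, means_tested.
[2] r3 [identity_verified & address_verified -> resident]. ⇒ new: resident.
Closure: {address_verified, age_verified, eligible_subsidy, household_head, identity_verified, income_below_cap, means_tested, notify_finance, over_18, resident, tax_filed} — 11 facts.

11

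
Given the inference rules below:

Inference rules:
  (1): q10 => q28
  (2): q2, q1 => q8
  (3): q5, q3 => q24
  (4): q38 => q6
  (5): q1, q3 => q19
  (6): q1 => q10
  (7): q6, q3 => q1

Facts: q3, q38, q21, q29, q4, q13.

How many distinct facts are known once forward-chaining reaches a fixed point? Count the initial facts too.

11

Round 1: (4) [q38 => q6]. Adds q6.
Round 2: (7) [q6, q3 => q1]. Adds q1.
Round 3: (5) [q1, q3 => q19]; (6) [q1 => q10]. Adds q19, q10.
Round 4: (1) [q10 => q28]. Adds q28.
Closure: {q1, q10, q13, q19, q21, q28, q29, q3, q38, q4, q6} — 11 facts.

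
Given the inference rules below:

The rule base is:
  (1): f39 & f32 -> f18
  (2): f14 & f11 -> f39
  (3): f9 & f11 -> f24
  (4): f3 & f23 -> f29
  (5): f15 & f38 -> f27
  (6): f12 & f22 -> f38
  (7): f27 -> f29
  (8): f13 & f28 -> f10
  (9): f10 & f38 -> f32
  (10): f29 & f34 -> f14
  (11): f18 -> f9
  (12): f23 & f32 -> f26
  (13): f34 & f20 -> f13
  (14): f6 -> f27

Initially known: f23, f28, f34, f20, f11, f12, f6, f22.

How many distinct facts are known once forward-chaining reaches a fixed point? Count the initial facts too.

20

[1] (6) [f12 & f22 -> f38]; (13) [f34 & f20 -> f13]; (14) [f6 -> f27]. ⇒ new: f38, f13, f27.
[2] (7) [f27 -> f29]; (8) [f13 & f28 -> f10]. ⇒ new: f29, f10.
[3] (9) [f10 & f38 -> f32]; (10) [f29 & f34 -> f14]. ⇒ new: f32, f14.
[4] (2) [f14 & f11 -> f39]; (12) [f23 & f32 -> f26]. ⇒ new: f39, f26.
[5] (1) [f39 & f32 -> f18]. ⇒ new: f18.
[6] (11) [f18 -> f9]. ⇒ new: f9.
[7] (3) [f9 & f11 -> f24]. ⇒ new: f24.
Closure: {f10, f11, f12, f13, f14, f18, f20, f22, f23, f24, f26, f27, f28, f29, f32, f34, f38, f39, f6, f9} — 20 facts.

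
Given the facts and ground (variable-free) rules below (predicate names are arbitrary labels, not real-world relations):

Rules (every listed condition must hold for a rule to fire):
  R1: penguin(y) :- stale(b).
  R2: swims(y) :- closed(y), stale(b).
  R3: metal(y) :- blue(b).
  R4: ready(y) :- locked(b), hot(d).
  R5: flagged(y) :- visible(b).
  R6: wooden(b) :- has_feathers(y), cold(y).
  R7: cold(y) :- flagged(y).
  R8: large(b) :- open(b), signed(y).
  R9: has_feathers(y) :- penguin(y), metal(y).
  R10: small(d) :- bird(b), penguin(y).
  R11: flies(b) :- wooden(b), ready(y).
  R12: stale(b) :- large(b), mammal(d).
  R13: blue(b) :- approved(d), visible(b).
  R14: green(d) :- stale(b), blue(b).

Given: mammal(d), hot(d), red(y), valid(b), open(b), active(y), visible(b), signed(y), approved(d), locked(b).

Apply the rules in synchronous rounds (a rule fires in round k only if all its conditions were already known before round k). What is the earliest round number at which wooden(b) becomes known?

Round 1 fires R4, R5, R8, R13, giving ready(y), flagged(y), large(b), blue(b).
Round 2 fires R3, R7, R12, giving metal(y), cold(y), stale(b).
Round 3 fires R1, R14, giving penguin(y), green(d).
Round 4 fires R9, giving has_feathers(y).
Round 5 fires R6, giving wooden(b).
wooden(b) first appears in round 5.

5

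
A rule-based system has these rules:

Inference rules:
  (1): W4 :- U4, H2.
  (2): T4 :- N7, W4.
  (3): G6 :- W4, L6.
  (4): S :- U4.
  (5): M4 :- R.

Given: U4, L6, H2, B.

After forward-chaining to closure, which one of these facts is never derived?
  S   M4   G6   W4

Round 1 — (1), (4), derive W4, S.
Round 2 — (3), derive G6.
Derived: G6 (round 2), W4 (round 1), S (round 1). M4 never appears in any round.

M4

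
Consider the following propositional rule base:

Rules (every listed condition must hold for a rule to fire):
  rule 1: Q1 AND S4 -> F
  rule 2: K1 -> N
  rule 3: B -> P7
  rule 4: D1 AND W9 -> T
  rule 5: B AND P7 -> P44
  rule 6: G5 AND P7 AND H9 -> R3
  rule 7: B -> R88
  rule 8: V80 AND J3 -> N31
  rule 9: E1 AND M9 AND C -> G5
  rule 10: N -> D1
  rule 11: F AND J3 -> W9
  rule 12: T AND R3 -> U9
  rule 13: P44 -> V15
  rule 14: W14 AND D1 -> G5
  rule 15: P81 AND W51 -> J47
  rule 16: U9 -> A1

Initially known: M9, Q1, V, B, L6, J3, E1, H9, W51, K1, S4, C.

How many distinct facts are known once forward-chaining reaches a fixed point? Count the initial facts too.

Round 1: rule 1 [Q1 AND S4 -> F]; rule 2 [K1 -> N]; rule 3 [B -> P7]; rule 7 [B -> R88]; rule 9 [E1 AND M9 AND C -> G5]. Adds F, N, P7, R88, G5.
Round 2: rule 5 [B AND P7 -> P44]; rule 6 [G5 AND P7 AND H9 -> R3]; rule 10 [N -> D1]; rule 11 [F AND J3 -> W9]. Adds P44, R3, D1, W9.
Round 3: rule 4 [D1 AND W9 -> T]; rule 13 [P44 -> V15]. Adds T, V15.
Round 4: rule 12 [T AND R3 -> U9]. Adds U9.
Round 5: rule 16 [U9 -> A1]. Adds A1.
Closure: {A1, B, C, D1, E1, F, G5, H9, J3, K1, L6, M9, N, P44, P7, Q1, R3, R88, S4, T, U9, V, V15, W51, W9} — 25 facts.

25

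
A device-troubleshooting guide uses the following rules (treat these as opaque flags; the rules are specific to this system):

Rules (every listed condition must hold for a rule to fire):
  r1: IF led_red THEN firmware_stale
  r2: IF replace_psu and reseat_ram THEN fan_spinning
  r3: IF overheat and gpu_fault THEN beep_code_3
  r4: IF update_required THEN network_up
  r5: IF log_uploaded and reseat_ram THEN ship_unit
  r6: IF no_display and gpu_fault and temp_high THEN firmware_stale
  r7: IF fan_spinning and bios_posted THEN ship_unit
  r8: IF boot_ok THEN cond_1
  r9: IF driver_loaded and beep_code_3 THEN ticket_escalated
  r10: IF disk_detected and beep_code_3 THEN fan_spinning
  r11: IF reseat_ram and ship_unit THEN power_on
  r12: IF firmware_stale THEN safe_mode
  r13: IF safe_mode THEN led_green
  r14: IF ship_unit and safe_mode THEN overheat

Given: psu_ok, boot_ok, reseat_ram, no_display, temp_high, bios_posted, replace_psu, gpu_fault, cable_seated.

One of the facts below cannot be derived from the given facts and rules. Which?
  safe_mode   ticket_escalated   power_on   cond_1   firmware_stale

Round 1: r2 [IF replace_psu and reseat_ram THEN fan_spinning]; r6 [IF no_display and gpu_fault and temp_high THEN firmware_stale]; r8 [IF boot_ok THEN cond_1]. New: fan_spinning, firmware_stale, cond_1.
Round 2: r7 [IF fan_spinning and bios_posted THEN ship_unit]; r12 [IF firmware_stale THEN safe_mode]. New: ship_unit, safe_mode.
Round 3: r11 [IF reseat_ram and ship_unit THEN power_on]; r13 [IF safe_mode THEN led_green]; r14 [IF ship_unit and safe_mode THEN overheat]. New: power_on, led_green, overheat.
Round 4: r3 [IF overheat and gpu_fault THEN beep_code_3]. New: beep_code_3.
Derived: cond_1 (round 1), power_on (round 3), safe_mode (round 2), firmware_stale (round 1). ticket_escalated never appears in any round.

ticket_escalated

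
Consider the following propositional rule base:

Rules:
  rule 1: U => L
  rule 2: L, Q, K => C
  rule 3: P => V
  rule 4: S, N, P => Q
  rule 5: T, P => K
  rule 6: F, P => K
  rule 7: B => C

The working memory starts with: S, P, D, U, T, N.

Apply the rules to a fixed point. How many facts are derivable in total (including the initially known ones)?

Round 1: rule 1 [U => L]; rule 3 [P => V]; rule 4 [S, N, P => Q]; rule 5 [T, P => K]. Adds L, V, Q, K.
Round 2: rule 2 [L, Q, K => C]. Adds C.
Closure: {C, D, K, L, N, P, Q, S, T, U, V} — 11 facts.

11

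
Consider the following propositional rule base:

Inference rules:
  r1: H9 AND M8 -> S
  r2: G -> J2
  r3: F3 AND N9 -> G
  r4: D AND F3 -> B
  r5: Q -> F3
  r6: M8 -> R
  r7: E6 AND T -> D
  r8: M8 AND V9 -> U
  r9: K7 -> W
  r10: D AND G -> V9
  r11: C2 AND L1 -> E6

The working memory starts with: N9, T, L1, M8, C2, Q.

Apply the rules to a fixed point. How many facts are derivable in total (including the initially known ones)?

15

Round 1 fires r5, r6, r11, giving F3, R, E6.
Round 2 fires r3, r7, giving G, D.
Round 3 fires r2, r4, r10, giving J2, B, V9.
Round 4 fires r8, giving U.
Closure: {B, C2, D, E6, F3, G, J2, L1, M8, N9, Q, R, T, U, V9} — 15 facts.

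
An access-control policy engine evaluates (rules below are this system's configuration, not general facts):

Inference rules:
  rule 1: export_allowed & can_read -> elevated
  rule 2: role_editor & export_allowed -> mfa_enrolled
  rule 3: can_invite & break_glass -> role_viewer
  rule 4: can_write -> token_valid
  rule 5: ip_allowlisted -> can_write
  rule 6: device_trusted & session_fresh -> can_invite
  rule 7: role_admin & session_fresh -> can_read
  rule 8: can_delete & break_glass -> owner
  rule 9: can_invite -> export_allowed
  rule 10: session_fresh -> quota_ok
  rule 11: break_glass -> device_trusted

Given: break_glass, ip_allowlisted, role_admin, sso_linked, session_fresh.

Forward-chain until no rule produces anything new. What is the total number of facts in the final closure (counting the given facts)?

Round 1 fires rule 5, rule 7, rule 10, rule 11, giving can_write, can_read, quota_ok, device_trusted.
Round 2 fires rule 4, rule 6, giving token_valid, can_invite.
Round 3 fires rule 3, rule 9, giving role_viewer, export_allowed.
Round 4 fires rule 1, giving elevated.
Closure: {break_glass, can_invite, can_read, can_write, device_trusted, elevated, export_allowed, ip_allowlisted, quota_ok, role_admin, role_viewer, session_fresh, sso_linked, token_valid} — 14 facts.

14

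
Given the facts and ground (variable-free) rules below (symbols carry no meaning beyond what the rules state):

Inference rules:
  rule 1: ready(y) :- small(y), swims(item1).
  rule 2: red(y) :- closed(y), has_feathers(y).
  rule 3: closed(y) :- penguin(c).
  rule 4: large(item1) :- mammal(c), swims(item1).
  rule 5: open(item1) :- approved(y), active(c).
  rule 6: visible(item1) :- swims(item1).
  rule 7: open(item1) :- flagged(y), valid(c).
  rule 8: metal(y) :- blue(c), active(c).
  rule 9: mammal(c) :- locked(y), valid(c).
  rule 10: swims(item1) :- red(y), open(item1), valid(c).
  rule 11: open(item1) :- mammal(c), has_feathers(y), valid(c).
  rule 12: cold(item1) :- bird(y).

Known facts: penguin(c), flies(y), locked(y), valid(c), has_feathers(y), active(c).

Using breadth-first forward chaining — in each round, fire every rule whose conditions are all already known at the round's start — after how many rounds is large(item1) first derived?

4

[1] rule 3 [closed(y) :- penguin(c).]; rule 9 [mammal(c) :- locked(y), valid(c).]. ⇒ new: closed(y), mammal(c).
[2] rule 2 [red(y) :- closed(y), has_feathers(y).]; rule 11 [open(item1) :- mammal(c), has_feathers(y), valid(c).]. ⇒ new: red(y), open(item1).
[3] rule 10 [swims(item1) :- red(y), open(item1), valid(c).]. ⇒ new: swims(item1).
[4] rule 4 [large(item1) :- mammal(c), swims(item1).]; rule 6 [visible(item1) :- swims(item1).]. ⇒ new: large(item1), visible(item1).
large(item1) first appears in round 4.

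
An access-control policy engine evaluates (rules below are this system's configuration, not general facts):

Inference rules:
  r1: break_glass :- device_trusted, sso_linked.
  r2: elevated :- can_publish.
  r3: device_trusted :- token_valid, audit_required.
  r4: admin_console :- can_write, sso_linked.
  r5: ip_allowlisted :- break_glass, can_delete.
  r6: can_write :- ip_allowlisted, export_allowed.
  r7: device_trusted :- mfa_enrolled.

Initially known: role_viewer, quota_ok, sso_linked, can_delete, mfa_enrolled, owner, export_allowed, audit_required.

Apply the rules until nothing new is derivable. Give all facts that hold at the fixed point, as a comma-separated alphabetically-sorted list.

admin_console, audit_required, break_glass, can_delete, can_write, device_trusted, export_allowed, ip_allowlisted, mfa_enrolled, owner, quota_ok, role_viewer, sso_linked

[1] r7 [device_trusted :- mfa_enrolled.]. ⇒ new: device_trusted.
[2] r1 [break_glass :- device_trusted, sso_linked.]. ⇒ new: break_glass.
[3] r5 [ip_allowlisted :- break_glass, can_delete.]. ⇒ new: ip_allowlisted.
[4] r6 [can_write :- ip_allowlisted, export_allowed.]. ⇒ new: can_write.
[5] r4 [admin_console :- can_write, sso_linked.]. ⇒ new: admin_console.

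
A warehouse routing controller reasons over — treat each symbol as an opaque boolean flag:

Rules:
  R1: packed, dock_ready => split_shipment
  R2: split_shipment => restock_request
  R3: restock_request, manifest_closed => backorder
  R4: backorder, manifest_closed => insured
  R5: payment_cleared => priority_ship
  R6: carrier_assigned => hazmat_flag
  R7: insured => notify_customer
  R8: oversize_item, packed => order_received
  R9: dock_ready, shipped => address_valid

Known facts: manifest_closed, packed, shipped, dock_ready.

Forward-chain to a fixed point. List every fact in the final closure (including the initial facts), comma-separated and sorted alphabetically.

Round 1: R1 [packed, dock_ready => split_shipment]; R9 [dock_ready, shipped => address_valid]. Adds split_shipment, address_valid.
Round 2: R2 [split_shipment => restock_request]. Adds restock_request.
Round 3: R3 [restock_request, manifest_closed => backorder]. Adds backorder.
Round 4: R4 [backorder, manifest_closed => insured]. Adds insured.
Round 5: R7 [insured => notify_customer]. Adds notify_customer.

address_valid, backorder, dock_ready, insured, manifest_closed, notify_customer, packed, restock_request, shipped, split_shipment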